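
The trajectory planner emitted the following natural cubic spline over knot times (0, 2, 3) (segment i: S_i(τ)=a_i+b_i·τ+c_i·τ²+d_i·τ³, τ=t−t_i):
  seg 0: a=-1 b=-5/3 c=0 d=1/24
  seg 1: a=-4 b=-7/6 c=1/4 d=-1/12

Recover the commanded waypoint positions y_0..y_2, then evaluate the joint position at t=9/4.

y_0=-1 y_1=-4 y_2=-5
S(9/4) = -1095/256

y_0 = S_0(0) = a_0 = -1
y_1 = S_1(0) = a_1 = -4
y_2 = S_1(1) = -5
t_q=9/4 is in segment 1 (τ=1/4); S_1(τ)=-1095/256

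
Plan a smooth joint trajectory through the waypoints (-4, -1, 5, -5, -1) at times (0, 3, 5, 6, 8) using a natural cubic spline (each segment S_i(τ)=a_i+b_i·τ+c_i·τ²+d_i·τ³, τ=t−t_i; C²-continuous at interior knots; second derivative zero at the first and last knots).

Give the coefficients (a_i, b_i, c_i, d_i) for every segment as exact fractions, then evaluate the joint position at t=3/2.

  seg 0: a=-4 b=-212/163 c=0 d=125/489
  seg 1: a=-1 b=913/163 c=375/163 d=-587/326
  seg 2: a=5 b=-1109/163 c=-1386/163 d=865/163
  seg 3: a=-5 b=-1286/163 c=1209/163 d=-403/326
S(3/2) = -6635/1304

Δ: Δ0=1, Δ1=3, Δ2=-10, Δ3=2
row 1: diag=10, rhs=12; c'=1/5, d'=6/5
row 2: denom=6−2·1/5=28/5; d'=(-78−2·6/5)/(28/5)=-201/14
row 3: denom=6−1·5/28=163/28; d'=(72−1·-201/14)/(163/28)=2418/163
back: M3=2418/163
back: M2=-201/14−5/28·2418/163=-2772/163
back: M1=6/5−1/5·-2772/163=750/163
M: M0=0, M1=750/163, M2=-2772/163, M3=2418/163, M4=0
seg 0: a=-4, c=M0/2=0, d=(M1−M0)/(6·3)=125/489, b=Δ0−h0·(2M0+M1)/6=-212/163
seg 1: a=-1, c=M1/2=375/163, d=(M2−M1)/(6·2)=-587/326, b=Δ1−h1·(2M1+M2)/6=913/163
seg 2: a=5, c=M2/2=-1386/163, d=(M3−M2)/(6·1)=865/163, b=Δ2−h2·(2M2+M3)/6=-1109/163
seg 3: a=-5, c=M3/2=1209/163, d=(M4−M3)/(6·2)=-403/326, b=Δ3−h3·(2M3+M4)/6=-1286/163
t_q=3/2 → seg 0, τ=3/2; S=-4+-212/163·τ+0·τ²+125/489·τ³=-6635/1304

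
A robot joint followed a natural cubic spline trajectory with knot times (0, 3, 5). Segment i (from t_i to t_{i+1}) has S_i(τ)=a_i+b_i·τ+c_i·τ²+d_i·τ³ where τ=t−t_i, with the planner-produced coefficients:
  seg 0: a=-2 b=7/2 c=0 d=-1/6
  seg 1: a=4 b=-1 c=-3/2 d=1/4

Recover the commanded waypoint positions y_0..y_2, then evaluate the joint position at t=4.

y_0 = S_0(0) = a_0 = -2
y_1 = S_1(0) = a_1 = 4
y_2 = S_1(2) = -2
t_q=4 is in segment 1 (τ=1); S_1(τ)=7/4

y_0=-2 y_1=4 y_2=-2
S(4) = 7/4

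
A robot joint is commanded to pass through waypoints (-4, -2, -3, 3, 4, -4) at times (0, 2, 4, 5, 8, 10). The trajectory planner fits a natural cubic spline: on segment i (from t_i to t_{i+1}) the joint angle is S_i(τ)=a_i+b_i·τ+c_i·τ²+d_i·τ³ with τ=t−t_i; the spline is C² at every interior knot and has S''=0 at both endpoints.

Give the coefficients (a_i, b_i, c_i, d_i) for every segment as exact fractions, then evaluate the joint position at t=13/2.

  seg 0: a=-4 b=9469/4566 c=0 d=-4903/18264
  seg 1: a=-2 b=-2620/2283 c=-4903/3044 d=8833/9132
  seg 2: a=-3 b=9170/2283 c=12763/3044 d=-20177/9132
  seg 3: a=3 b=52727/9132 c=-3707/1522 d=5681/27396
  seg 4: a=4 b=-7399/2283 c=-1733/3044 d=1733/18264
S(13/2) = 167555/24352

Δ: Δ0=1, Δ1=-1/2, Δ2=6, Δ3=1/3, Δ4=-4
row 1: diag=8, rhs=-9; c'=1/4, d'=-9/8
row 2: denom=6−2·1/4=11/2; d'=(39−2·-9/8)/(11/2)=15/2
row 3: denom=8−1·2/11=86/11; d'=(-34−1·15/2)/(86/11)=-913/172
row 4: denom=10−3·33/86=761/86; d'=(-26−3·-913/172)/(761/86)=-1733/1522
back: M4=-1733/1522
back: M3=-913/172−33/86·-1733/1522=-3707/761
back: M2=15/2−2/11·-3707/761=12763/1522
back: M1=-9/8−1/4·12763/1522=-4903/1522
M: M0=0, M1=-4903/1522, M2=12763/1522, M3=-3707/761, M4=-1733/1522, M5=0
seg 0: a=-4, c=M0/2=0, d=(M1−M0)/(6·2)=-4903/18264, b=Δ0−h0·(2M0+M1)/6=9469/4566
seg 1: a=-2, c=M1/2=-4903/3044, d=(M2−M1)/(6·2)=8833/9132, b=Δ1−h1·(2M1+M2)/6=-2620/2283
seg 2: a=-3, c=M2/2=12763/3044, d=(M3−M2)/(6·1)=-20177/9132, b=Δ2−h2·(2M2+M3)/6=9170/2283
seg 3: a=3, c=M3/2=-3707/1522, d=(M4−M3)/(6·3)=5681/27396, b=Δ3−h3·(2M3+M4)/6=52727/9132
seg 4: a=4, c=M4/2=-1733/3044, d=(M5−M4)/(6·2)=1733/18264, b=Δ4−h4·(2M4+M5)/6=-7399/2283
t_q=13/2 → seg 3, τ=3/2; S=3+52727/9132·τ+-3707/1522·τ²+5681/27396·τ³=167555/24352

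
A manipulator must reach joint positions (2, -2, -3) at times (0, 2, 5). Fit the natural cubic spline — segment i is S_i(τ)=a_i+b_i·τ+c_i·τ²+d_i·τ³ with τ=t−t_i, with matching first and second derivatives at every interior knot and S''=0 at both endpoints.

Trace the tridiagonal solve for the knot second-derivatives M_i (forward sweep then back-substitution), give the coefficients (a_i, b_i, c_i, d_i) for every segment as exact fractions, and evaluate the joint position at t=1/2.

  seg 0: a=2 b=-7/3 c=0 d=1/12
  seg 1: a=-2 b=-4/3 c=1/2 d=-1/18
S(1/2) = 27/32

Δ: Δ0=-2, Δ1=-1/3
row 1: diag=10, rhs=10; c'=3/10, d'=1
back: M1=1
M: M0=0, M1=1, M2=0
seg 0: a=2, c=M0/2=0, d=(M1−M0)/(6·2)=1/12, b=Δ0−h0·(2M0+M1)/6=-7/3
seg 1: a=-2, c=M1/2=1/2, d=(M2−M1)/(6·3)=-1/18, b=Δ1−h1·(2M1+M2)/6=-4/3
t_q=1/2 → seg 0, τ=1/2; S=2+-7/3·τ+0·τ²+1/12·τ³=27/32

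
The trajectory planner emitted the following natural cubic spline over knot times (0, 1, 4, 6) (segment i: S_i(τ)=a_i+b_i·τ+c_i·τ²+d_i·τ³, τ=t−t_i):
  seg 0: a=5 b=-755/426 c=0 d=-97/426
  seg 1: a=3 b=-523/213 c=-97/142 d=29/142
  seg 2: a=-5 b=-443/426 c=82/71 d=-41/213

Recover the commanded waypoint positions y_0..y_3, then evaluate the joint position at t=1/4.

y_0 = S_0(0) = a_0 = 5
y_1 = S_1(0) = a_1 = 3
y_2 = S_2(0) = a_2 = -5
y_3 = S_2(2) = -4
t_q=1/4 is in segment 0 (τ=1/4); S_0(τ)=41381/9088

y_0=5 y_1=3 y_2=-5 y_3=-4
S(1/4) = 41381/9088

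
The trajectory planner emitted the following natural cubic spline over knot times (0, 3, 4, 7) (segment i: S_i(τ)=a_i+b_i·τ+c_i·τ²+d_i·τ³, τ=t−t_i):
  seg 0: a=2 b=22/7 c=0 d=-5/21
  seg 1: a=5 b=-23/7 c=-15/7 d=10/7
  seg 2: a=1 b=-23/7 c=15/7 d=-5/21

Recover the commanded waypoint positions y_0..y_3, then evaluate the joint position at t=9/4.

y_0=2 y_1=5 y_2=1 y_3=4
S(9/4) = 407/64

y_0 = S_0(0) = a_0 = 2
y_1 = S_1(0) = a_1 = 5
y_2 = S_2(0) = a_2 = 1
y_3 = S_2(3) = 4
t_q=9/4 is in segment 0 (τ=9/4); S_0(τ)=407/64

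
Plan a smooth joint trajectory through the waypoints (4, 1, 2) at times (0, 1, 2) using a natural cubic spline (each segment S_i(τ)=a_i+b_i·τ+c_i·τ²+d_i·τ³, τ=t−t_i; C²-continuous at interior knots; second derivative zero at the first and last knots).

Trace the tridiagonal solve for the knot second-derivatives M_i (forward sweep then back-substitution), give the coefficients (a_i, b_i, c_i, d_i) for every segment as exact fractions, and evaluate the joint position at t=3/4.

Δ: Δ0=-3, Δ1=1
row 1: diag=4, rhs=24; c'=1/4, d'=6
back: M1=6
M: M0=0, M1=6, M2=0
seg 0: a=4, c=M0/2=0, d=(M1−M0)/(6·1)=1, b=Δ0−h0·(2M0+M1)/6=-4
seg 1: a=1, c=M1/2=3, d=(M2−M1)/(6·1)=-1, b=Δ1−h1·(2M1+M2)/6=-1
t_q=3/4 → seg 0, τ=3/4; S=4+-4·τ+0·τ²+1·τ³=91/64

  seg 0: a=4 b=-4 c=0 d=1
  seg 1: a=1 b=-1 c=3 d=-1
S(3/4) = 91/64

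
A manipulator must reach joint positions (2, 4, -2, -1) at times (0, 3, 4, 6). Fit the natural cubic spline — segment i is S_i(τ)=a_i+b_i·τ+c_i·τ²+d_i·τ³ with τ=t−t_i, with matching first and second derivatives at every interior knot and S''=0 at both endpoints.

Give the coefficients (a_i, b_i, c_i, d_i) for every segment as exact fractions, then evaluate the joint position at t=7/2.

  seg 0: a=2 b=1025/282 c=0 d=-31/94
  seg 1: a=4 b=-743/141 c=-279/94 d=631/282
  seg 2: a=-2 b=-1267/282 c=176/47 d=-88/141
S(7/2) = 679/752

Δ: Δ0=2/3, Δ1=-6, Δ2=1/2
row 1: diag=8, rhs=-40; c'=1/8, d'=-5
row 2: denom=6−1·1/8=47/8; d'=(39−1·-5)/(47/8)=352/47
back: M2=352/47
back: M1=-5−1/8·352/47=-279/47
M: M0=0, M1=-279/47, M2=352/47, M3=0
seg 0: a=2, c=M0/2=0, d=(M1−M0)/(6·3)=-31/94, b=Δ0−h0·(2M0+M1)/6=1025/282
seg 1: a=4, c=M1/2=-279/94, d=(M2−M1)/(6·1)=631/282, b=Δ1−h1·(2M1+M2)/6=-743/141
seg 2: a=-2, c=M2/2=176/47, d=(M3−M2)/(6·2)=-88/141, b=Δ2−h2·(2M2+M3)/6=-1267/282
t_q=7/2 → seg 1, τ=1/2; S=4+-743/141·τ+-279/94·τ²+631/282·τ³=679/752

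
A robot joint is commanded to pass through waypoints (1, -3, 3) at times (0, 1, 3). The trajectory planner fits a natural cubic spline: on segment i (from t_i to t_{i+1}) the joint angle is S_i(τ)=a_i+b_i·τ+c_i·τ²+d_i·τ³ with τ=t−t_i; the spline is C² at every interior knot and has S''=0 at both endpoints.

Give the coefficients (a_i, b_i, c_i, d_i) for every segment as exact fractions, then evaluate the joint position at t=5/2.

  seg 0: a=1 b=-31/6 c=0 d=7/6
  seg 1: a=-3 b=-5/3 c=7/2 d=-7/12
S(5/2) = 13/32

Δ: Δ0=-4, Δ1=3
row 1: diag=6, rhs=42; c'=1/3, d'=7
back: M1=7
M: M0=0, M1=7, M2=0
seg 0: a=1, c=M0/2=0, d=(M1−M0)/(6·1)=7/6, b=Δ0−h0·(2M0+M1)/6=-31/6
seg 1: a=-3, c=M1/2=7/2, d=(M2−M1)/(6·2)=-7/12, b=Δ1−h1·(2M1+M2)/6=-5/3
t_q=5/2 → seg 1, τ=3/2; S=-3+-5/3·τ+7/2·τ²+-7/12·τ³=13/32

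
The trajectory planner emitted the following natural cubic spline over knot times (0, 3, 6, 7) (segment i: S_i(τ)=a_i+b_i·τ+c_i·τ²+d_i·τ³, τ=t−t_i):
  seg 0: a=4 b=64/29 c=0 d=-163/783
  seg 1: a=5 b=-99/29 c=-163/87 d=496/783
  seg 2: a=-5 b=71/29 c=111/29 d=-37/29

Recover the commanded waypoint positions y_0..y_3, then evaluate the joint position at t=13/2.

y_0=4 y_1=5 y_2=-5 y_3=0
S(13/2) = -691/232

y_0 = S_0(0) = a_0 = 4
y_1 = S_1(0) = a_1 = 5
y_2 = S_2(0) = a_2 = -5
y_3 = S_2(1) = 0
t_q=13/2 is in segment 2 (τ=1/2); S_2(τ)=-691/232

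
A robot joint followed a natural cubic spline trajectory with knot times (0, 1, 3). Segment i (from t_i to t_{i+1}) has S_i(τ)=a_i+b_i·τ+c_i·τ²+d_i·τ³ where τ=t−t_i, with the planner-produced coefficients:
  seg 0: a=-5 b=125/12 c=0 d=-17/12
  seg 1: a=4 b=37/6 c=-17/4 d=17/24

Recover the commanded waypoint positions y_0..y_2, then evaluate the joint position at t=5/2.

y_0=-5 y_1=4 y_2=5
S(5/2) = 389/64

y_0 = S_0(0) = a_0 = -5
y_1 = S_1(0) = a_1 = 4
y_2 = S_1(2) = 5
t_q=5/2 is in segment 1 (τ=3/2); S_1(τ)=389/64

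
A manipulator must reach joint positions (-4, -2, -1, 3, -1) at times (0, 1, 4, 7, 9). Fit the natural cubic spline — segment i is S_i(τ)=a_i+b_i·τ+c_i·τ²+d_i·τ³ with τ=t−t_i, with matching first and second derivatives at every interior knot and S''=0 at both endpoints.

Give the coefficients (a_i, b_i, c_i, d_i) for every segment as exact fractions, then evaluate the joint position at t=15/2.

Δ: Δ0=2, Δ1=1/3, Δ2=4/3, Δ3=-2
row 1: diag=8, rhs=-10; c'=3/8, d'=-5/4
row 2: denom=12−3·3/8=87/8; d'=(6−3·-5/4)/(87/8)=26/29
row 3: denom=10−3·8/29=266/29; d'=(-20−3·26/29)/(266/29)=-47/19
back: M3=-47/19
back: M2=26/29−8/29·-47/19=30/19
back: M1=-5/4−3/8·30/19=-35/19
M: M0=0, M1=-35/19, M2=30/19, M3=-47/19, M4=0
seg 0: a=-4, c=M0/2=0, d=(M1−M0)/(6·1)=-35/114, b=Δ0−h0·(2M0+M1)/6=263/114
seg 1: a=-2, c=M1/2=-35/38, d=(M2−M1)/(6·3)=65/342, b=Δ1−h1·(2M1+M2)/6=79/57
seg 2: a=-1, c=M2/2=15/19, d=(M3−M2)/(6·3)=-77/342, b=Δ2−h2·(2M2+M3)/6=113/114
seg 3: a=3, c=M3/2=-47/38, d=(M4−M3)/(6·2)=47/228, b=Δ3−h3·(2M3+M4)/6=-20/57
t_q=15/2 → seg 3, τ=1/2; S=3+-20/57·τ+-47/38·τ²+47/228·τ³=1545/608

  seg 0: a=-4 b=263/114 c=0 d=-35/114
  seg 1: a=-2 b=79/57 c=-35/38 d=65/342
  seg 2: a=-1 b=113/114 c=15/19 d=-77/342
  seg 3: a=3 b=-20/57 c=-47/38 d=47/228
S(15/2) = 1545/608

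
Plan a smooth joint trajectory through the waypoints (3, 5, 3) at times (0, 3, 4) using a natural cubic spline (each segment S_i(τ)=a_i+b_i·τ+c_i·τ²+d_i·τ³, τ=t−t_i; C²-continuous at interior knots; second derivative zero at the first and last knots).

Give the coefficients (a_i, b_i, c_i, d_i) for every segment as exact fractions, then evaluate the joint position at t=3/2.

Δ: Δ0=2/3, Δ1=-2
row 1: diag=8, rhs=-16; c'=1/8, d'=-2
back: M1=-2
M: M0=0, M1=-2, M2=0
seg 0: a=3, c=M0/2=0, d=(M1−M0)/(6·3)=-1/9, b=Δ0−h0·(2M0+M1)/6=5/3
seg 1: a=5, c=M1/2=-1, d=(M2−M1)/(6·1)=1/3, b=Δ1−h1·(2M1+M2)/6=-4/3
t_q=3/2 → seg 0, τ=3/2; S=3+5/3·τ+0·τ²+-1/9·τ³=41/8

  seg 0: a=3 b=5/3 c=0 d=-1/9
  seg 1: a=5 b=-4/3 c=-1 d=1/3
S(3/2) = 41/8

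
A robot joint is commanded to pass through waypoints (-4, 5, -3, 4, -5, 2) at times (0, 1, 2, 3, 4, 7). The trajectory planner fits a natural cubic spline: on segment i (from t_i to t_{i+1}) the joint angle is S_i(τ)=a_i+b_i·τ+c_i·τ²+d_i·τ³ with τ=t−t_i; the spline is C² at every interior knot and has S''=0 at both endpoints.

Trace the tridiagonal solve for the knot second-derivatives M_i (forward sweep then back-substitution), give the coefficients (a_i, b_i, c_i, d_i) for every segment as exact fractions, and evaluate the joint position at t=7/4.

  seg 0: a=-4 b=19420/1299 c=0 d=-7729/1299
  seg 1: a=5 b=-3767/1299 c=-7729/433 d=16562/1299
  seg 2: a=-3 b=-455/1299 c=8833/433 d=-16951/1299
  seg 3: a=4 b=1690/1299 c=-8118/433 d=10973/1299
  seg 4: a=-5 b=-14099/1299 c=2855/433 d=-2855/3897
S(7/4) = -25449/13856

Δ: Δ0=9, Δ1=-8, Δ2=7, Δ3=-9, Δ4=7/3
row 1: diag=4, rhs=-102; c'=1/4, d'=-51/2
row 2: denom=4−1·1/4=15/4; d'=(90−1·-51/2)/(15/4)=154/5
row 3: denom=4−1·4/15=56/15; d'=(-96−1·154/5)/(56/15)=-951/28
row 4: denom=8−1·15/56=433/56; d'=(68−1·-951/28)/(433/56)=5710/433
back: M4=5710/433
back: M3=-951/28−15/56·5710/433=-16236/433
back: M2=154/5−4/15·-16236/433=17666/433
back: M1=-51/2−1/4·17666/433=-15458/433
M: M0=0, M1=-15458/433, M2=17666/433, M3=-16236/433, M4=5710/433, M5=0
seg 0: a=-4, c=M0/2=0, d=(M1−M0)/(6·1)=-7729/1299, b=Δ0−h0·(2M0+M1)/6=19420/1299
seg 1: a=5, c=M1/2=-7729/433, d=(M2−M1)/(6·1)=16562/1299, b=Δ1−h1·(2M1+M2)/6=-3767/1299
seg 2: a=-3, c=M2/2=8833/433, d=(M3−M2)/(6·1)=-16951/1299, b=Δ2−h2·(2M2+M3)/6=-455/1299
seg 3: a=4, c=M3/2=-8118/433, d=(M4−M3)/(6·1)=10973/1299, b=Δ3−h3·(2M3+M4)/6=1690/1299
seg 4: a=-5, c=M4/2=2855/433, d=(M5−M4)/(6·3)=-2855/3897, b=Δ4−h4·(2M4+M5)/6=-14099/1299
t_q=7/4 → seg 1, τ=3/4; S=5+-3767/1299·τ+-7729/433·τ²+16562/1299·τ³=-25449/13856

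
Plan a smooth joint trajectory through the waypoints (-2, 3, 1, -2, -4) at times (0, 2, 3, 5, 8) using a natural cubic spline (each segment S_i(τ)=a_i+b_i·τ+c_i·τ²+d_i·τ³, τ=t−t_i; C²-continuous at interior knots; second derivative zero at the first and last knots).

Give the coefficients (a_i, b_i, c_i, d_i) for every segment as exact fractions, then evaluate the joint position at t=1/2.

Δ: Δ0=5/2, Δ1=-2, Δ2=-3/2, Δ3=-2/3
row 1: diag=6, rhs=-27; c'=1/6, d'=-9/2
row 2: denom=6−1·1/6=35/6; d'=(3−1·-9/2)/(35/6)=9/7
row 3: denom=10−2·12/35=326/35; d'=(5−2·9/7)/(326/35)=85/326
back: M3=85/326
back: M2=9/7−12/35·85/326=195/163
back: M1=-9/2−1/6·195/163=-766/163
M: M0=0, M1=-766/163, M2=195/163, M3=85/326, M4=0
seg 0: a=-2, c=M0/2=0, d=(M1−M0)/(6·2)=-383/978, b=Δ0−h0·(2M0+M1)/6=3977/978
seg 1: a=3, c=M1/2=-383/163, d=(M2−M1)/(6·1)=961/978, b=Δ1−h1·(2M1+M2)/6=-619/978
seg 2: a=1, c=M2/2=195/326, d=(M3−M2)/(6·2)=-305/3912, b=Δ2−h2·(2M2+M3)/6=-1166/489
seg 3: a=-2, c=M3/2=85/652, d=(M4−M3)/(6·3)=-85/5868, b=Δ3−h3·(2M3+M4)/6=-907/978
t_q=1/2 → seg 0, τ=1/2; S=-2+3977/978·τ+0·τ²+-383/978·τ³=-41/2608

  seg 0: a=-2 b=3977/978 c=0 d=-383/978
  seg 1: a=3 b=-619/978 c=-383/163 d=961/978
  seg 2: a=1 b=-1166/489 c=195/326 d=-305/3912
  seg 3: a=-2 b=-907/978 c=85/652 d=-85/5868
S(1/2) = -41/2608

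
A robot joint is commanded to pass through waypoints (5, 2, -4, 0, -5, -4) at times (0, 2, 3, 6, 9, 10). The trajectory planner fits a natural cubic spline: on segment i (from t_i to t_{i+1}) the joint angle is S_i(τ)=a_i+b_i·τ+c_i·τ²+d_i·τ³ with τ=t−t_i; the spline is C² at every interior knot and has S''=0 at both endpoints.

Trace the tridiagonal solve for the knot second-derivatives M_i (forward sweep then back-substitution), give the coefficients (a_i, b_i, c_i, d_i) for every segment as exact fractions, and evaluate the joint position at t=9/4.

Δ: Δ0=-3/2, Δ1=-6, Δ2=4/3, Δ3=-5/3, Δ4=1
row 1: diag=6, rhs=-27; c'=1/6, d'=-9/2
row 2: denom=8−1·1/6=47/6; d'=(44−1·-9/2)/(47/6)=291/47
row 3: denom=12−3·18/47=510/47; d'=(-18−3·291/47)/(510/47)=-573/170
row 4: denom=8−3·47/170=1219/170; d'=(16−3·-573/170)/(1219/170)=193/53
back: M4=193/53
back: M3=-573/170−47/170·193/53=-232/53
back: M2=291/47−18/47·-232/53=417/53
back: M1=-9/2−1/6·417/53=-308/53
M: M0=0, M1=-308/53, M2=417/53, M3=-232/53, M4=193/53, M5=0
seg 0: a=5, c=M0/2=0, d=(M1−M0)/(6·2)=-77/159, b=Δ0−h0·(2M0+M1)/6=139/318
seg 1: a=2, c=M1/2=-154/53, d=(M2−M1)/(6·1)=725/318, b=Δ1−h1·(2M1+M2)/6=-1709/318
seg 2: a=-4, c=M2/2=417/106, d=(M3−M2)/(6·3)=-649/954, b=Δ2−h2·(2M2+M3)/6=-691/159
seg 3: a=0, c=M3/2=-116/53, d=(M4−M3)/(6·3)=425/954, b=Δ3−h3·(2M3+M4)/6=283/318
seg 4: a=-5, c=M4/2=193/106, d=(M5−M4)/(6·1)=-193/318, b=Δ4−h4·(2M4+M5)/6=-34/159
t_q=9/4 → seg 1, τ=1/4; S=2+-1709/318·τ+-154/53·τ²+725/318·τ³=3463/6784

  seg 0: a=5 b=139/318 c=0 d=-77/159
  seg 1: a=2 b=-1709/318 c=-154/53 d=725/318
  seg 2: a=-4 b=-691/159 c=417/106 d=-649/954
  seg 3: a=0 b=283/318 c=-116/53 d=425/954
  seg 4: a=-5 b=-34/159 c=193/106 d=-193/318
S(9/4) = 3463/6784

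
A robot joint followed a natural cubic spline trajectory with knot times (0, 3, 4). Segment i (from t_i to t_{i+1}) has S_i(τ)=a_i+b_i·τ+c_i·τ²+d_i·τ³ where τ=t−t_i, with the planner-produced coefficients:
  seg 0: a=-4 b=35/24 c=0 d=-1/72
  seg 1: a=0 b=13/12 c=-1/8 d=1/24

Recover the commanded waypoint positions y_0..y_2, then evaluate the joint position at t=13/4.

y_0=-4 y_1=0 y_2=1
S(13/4) = 135/512

y_0 = S_0(0) = a_0 = -4
y_1 = S_1(0) = a_1 = 0
y_2 = S_1(1) = 1
t_q=13/4 is in segment 1 (τ=1/4); S_1(τ)=135/512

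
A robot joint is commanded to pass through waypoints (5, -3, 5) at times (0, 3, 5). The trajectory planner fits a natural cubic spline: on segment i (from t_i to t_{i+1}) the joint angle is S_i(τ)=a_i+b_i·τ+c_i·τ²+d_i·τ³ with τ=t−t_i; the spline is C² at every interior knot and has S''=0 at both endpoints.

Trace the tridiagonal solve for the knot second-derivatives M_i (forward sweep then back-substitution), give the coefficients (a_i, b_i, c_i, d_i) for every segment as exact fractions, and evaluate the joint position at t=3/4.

Δ: Δ0=-8/3, Δ1=4
row 1: diag=10, rhs=40; c'=1/5, d'=4
back: M1=4
M: M0=0, M1=4, M2=0
seg 0: a=5, c=M0/2=0, d=(M1−M0)/(6·3)=2/9, b=Δ0−h0·(2M0+M1)/6=-14/3
seg 1: a=-3, c=M1/2=2, d=(M2−M1)/(6·2)=-1/3, b=Δ1−h1·(2M1+M2)/6=4/3
t_q=3/4 → seg 0, τ=3/4; S=5+-14/3·τ+0·τ²+2/9·τ³=51/32

  seg 0: a=5 b=-14/3 c=0 d=2/9
  seg 1: a=-3 b=4/3 c=2 d=-1/3
S(3/4) = 51/32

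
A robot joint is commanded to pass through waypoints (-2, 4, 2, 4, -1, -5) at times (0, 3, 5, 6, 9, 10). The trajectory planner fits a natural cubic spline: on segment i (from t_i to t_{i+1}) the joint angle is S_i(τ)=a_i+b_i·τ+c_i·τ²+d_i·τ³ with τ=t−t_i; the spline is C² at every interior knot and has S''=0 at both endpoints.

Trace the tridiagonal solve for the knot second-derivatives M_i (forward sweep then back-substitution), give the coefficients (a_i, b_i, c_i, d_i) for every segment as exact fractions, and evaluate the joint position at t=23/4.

Δ: Δ0=2, Δ1=-1, Δ2=2, Δ3=-5/3, Δ4=-4
row 1: diag=10, rhs=-18; c'=1/5, d'=-9/5
row 2: denom=6−2·1/5=28/5; d'=(18−2·-9/5)/(28/5)=27/7
row 3: denom=8−1·5/28=219/28; d'=(-22−1·27/7)/(219/28)=-724/219
row 4: denom=8−3·28/73=500/73; d'=(-14−3·-724/219)/(500/73)=-149/250
back: M4=-149/250
back: M3=-724/219−28/73·-149/250=-1154/375
back: M2=27/7−5/28·-1154/375=661/150
back: M1=-9/5−1/5·661/150=-2011/750
M: M0=0, M1=-2011/750, M2=661/150, M3=-1154/375, M4=-149/250, M5=0
seg 0: a=-2, c=M0/2=0, d=(M1−M0)/(6·3)=-2011/13500, b=Δ0−h0·(2M0+M1)/6=5011/1500
seg 1: a=4, c=M1/2=-2011/1500, d=(M2−M1)/(6·2)=443/750, b=Δ1−h1·(2M1+M2)/6=-511/750
seg 2: a=2, c=M2/2=661/300, d=(M3−M2)/(6·1)=-1871/1500, b=Δ2−h2·(2M2+M3)/6=261/250
seg 3: a=4, c=M3/2=-577/375, d=(M4−M3)/(6·3)=1861/13500, b=Δ3−h3·(2M3+M4)/6=2563/1500
seg 4: a=-1, c=M4/2=-149/500, d=(M5−M4)/(6·1)=149/1500, b=Δ4−h4·(2M4+M5)/6=-2851/750
t_q=23/4 → seg 2, τ=3/4; S=2+261/250·τ+661/300·τ²+-1871/1500·τ³=111877/32000

  seg 0: a=-2 b=5011/1500 c=0 d=-2011/13500
  seg 1: a=4 b=-511/750 c=-2011/1500 d=443/750
  seg 2: a=2 b=261/250 c=661/300 d=-1871/1500
  seg 3: a=4 b=2563/1500 c=-577/375 d=1861/13500
  seg 4: a=-1 b=-2851/750 c=-149/500 d=149/1500
S(23/4) = 111877/32000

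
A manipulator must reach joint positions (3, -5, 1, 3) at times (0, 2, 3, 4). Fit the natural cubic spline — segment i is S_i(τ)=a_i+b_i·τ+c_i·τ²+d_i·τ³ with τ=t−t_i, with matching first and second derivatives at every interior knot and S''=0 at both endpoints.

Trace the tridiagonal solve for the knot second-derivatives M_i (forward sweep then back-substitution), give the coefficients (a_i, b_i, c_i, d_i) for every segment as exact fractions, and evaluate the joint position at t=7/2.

  seg 0: a=3 b=-180/23 c=0 d=22/23
  seg 1: a=-5 b=84/23 c=132/23 d=-78/23
  seg 2: a=1 b=114/23 c=-102/23 d=34/23
S(7/2) = 235/92

Δ: Δ0=-4, Δ1=6, Δ2=2
row 1: diag=6, rhs=60; c'=1/6, d'=10
row 2: denom=4−1·1/6=23/6; d'=(-24−1·10)/(23/6)=-204/23
back: M2=-204/23
back: M1=10−1/6·-204/23=264/23
M: M0=0, M1=264/23, M2=-204/23, M3=0
seg 0: a=3, c=M0/2=0, d=(M1−M0)/(6·2)=22/23, b=Δ0−h0·(2M0+M1)/6=-180/23
seg 1: a=-5, c=M1/2=132/23, d=(M2−M1)/(6·1)=-78/23, b=Δ1−h1·(2M1+M2)/6=84/23
seg 2: a=1, c=M2/2=-102/23, d=(M3−M2)/(6·1)=34/23, b=Δ2−h2·(2M2+M3)/6=114/23
t_q=7/2 → seg 2, τ=1/2; S=1+114/23·τ+-102/23·τ²+34/23·τ³=235/92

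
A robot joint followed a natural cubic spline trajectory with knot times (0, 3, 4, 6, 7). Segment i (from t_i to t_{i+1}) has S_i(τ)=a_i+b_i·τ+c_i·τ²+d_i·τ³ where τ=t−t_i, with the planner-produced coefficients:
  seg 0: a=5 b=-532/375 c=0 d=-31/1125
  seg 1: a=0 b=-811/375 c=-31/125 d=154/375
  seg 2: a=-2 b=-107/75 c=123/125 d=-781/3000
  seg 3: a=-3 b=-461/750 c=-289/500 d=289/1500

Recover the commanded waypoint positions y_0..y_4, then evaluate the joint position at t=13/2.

y_0 = S_0(0) = a_0 = 5
y_1 = S_1(0) = a_1 = 0
y_2 = S_2(0) = a_2 = -2
y_3 = S_3(0) = a_3 = -3
y_4 = S_3(1) = -4
t_q=13/2 is in segment 3 (τ=1/2); S_3(τ)=-13711/4000

y_0=5 y_1=0 y_2=-2 y_3=-3 y_4=-4
S(13/2) = -13711/4000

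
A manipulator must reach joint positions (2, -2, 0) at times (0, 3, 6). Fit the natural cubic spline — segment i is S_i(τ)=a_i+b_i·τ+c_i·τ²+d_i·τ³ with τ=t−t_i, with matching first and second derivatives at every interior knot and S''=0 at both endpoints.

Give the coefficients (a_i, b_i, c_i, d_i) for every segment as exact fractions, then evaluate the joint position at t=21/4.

Δ: Δ0=-4/3, Δ1=2/3
row 1: diag=12, rhs=12; c'=1/4, d'=1
back: M1=1
M: M0=0, M1=1, M2=0
seg 0: a=2, c=M0/2=0, d=(M1−M0)/(6·3)=1/18, b=Δ0−h0·(2M0+M1)/6=-11/6
seg 1: a=-2, c=M1/2=1/2, d=(M2−M1)/(6·3)=-1/18, b=Δ1−h1·(2M1+M2)/6=-1/3
t_q=21/4 → seg 1, τ=9/4; S=-2+-1/3·τ+1/2·τ²+-1/18·τ³=-109/128

  seg 0: a=2 b=-11/6 c=0 d=1/18
  seg 1: a=-2 b=-1/3 c=1/2 d=-1/18
S(21/4) = -109/128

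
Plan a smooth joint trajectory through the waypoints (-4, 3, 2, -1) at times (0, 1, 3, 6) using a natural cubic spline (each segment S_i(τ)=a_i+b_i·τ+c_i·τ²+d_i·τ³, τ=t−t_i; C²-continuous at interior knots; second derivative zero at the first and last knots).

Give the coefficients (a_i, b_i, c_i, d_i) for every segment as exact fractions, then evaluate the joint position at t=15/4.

  seg 0: a=-4 b=233/28 c=0 d=-37/28
  seg 1: a=3 b=61/14 c=-111/28 d=43/56
  seg 2: a=2 b=-16/7 c=9/14 d=-1/14
S(15/4) = 79/128

Δ: Δ0=7, Δ1=-1/2, Δ2=-1
row 1: diag=6, rhs=-45; c'=1/3, d'=-15/2
row 2: denom=10−2·1/3=28/3; d'=(-3−2·-15/2)/(28/3)=9/7
back: M2=9/7
back: M1=-15/2−1/3·9/7=-111/14
M: M0=0, M1=-111/14, M2=9/7, M3=0
seg 0: a=-4, c=M0/2=0, d=(M1−M0)/(6·1)=-37/28, b=Δ0−h0·(2M0+M1)/6=233/28
seg 1: a=3, c=M1/2=-111/28, d=(M2−M1)/(6·2)=43/56, b=Δ1−h1·(2M1+M2)/6=61/14
seg 2: a=2, c=M2/2=9/14, d=(M3−M2)/(6·3)=-1/14, b=Δ2−h2·(2M2+M3)/6=-16/7
t_q=15/4 → seg 2, τ=3/4; S=2+-16/7·τ+9/14·τ²+-1/14·τ³=79/128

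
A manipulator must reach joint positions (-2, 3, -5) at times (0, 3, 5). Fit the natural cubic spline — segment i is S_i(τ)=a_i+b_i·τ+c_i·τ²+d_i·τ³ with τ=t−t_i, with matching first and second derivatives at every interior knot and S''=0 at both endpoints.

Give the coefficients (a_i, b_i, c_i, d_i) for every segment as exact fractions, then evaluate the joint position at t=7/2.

  seg 0: a=-2 b=101/30 c=0 d=-17/90
  seg 1: a=3 b=-26/15 c=-17/10 d=17/60
S(7/2) = 279/160

Δ: Δ0=5/3, Δ1=-4
row 1: diag=10, rhs=-34; c'=1/5, d'=-17/5
back: M1=-17/5
M: M0=0, M1=-17/5, M2=0
seg 0: a=-2, c=M0/2=0, d=(M1−M0)/(6·3)=-17/90, b=Δ0−h0·(2M0+M1)/6=101/30
seg 1: a=3, c=M1/2=-17/10, d=(M2−M1)/(6·2)=17/60, b=Δ1−h1·(2M1+M2)/6=-26/15
t_q=7/2 → seg 1, τ=1/2; S=3+-26/15·τ+-17/10·τ²+17/60·τ³=279/160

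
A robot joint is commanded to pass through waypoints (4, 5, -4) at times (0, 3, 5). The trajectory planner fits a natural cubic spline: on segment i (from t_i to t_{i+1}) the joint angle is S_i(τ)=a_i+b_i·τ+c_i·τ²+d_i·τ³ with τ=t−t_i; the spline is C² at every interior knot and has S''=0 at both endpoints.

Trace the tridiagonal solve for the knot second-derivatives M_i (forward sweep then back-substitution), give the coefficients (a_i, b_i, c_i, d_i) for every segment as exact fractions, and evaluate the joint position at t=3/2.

Δ: Δ0=1/3, Δ1=-9/2
row 1: diag=10, rhs=-29; c'=1/5, d'=-29/10
back: M1=-29/10
M: M0=0, M1=-29/10, M2=0
seg 0: a=4, c=M0/2=0, d=(M1−M0)/(6·3)=-29/180, b=Δ0−h0·(2M0+M1)/6=107/60
seg 1: a=5, c=M1/2=-29/20, d=(M2−M1)/(6·2)=29/120, b=Δ1−h1·(2M1+M2)/6=-77/30
t_q=3/2 → seg 0, τ=3/2; S=4+107/60·τ+0·τ²+-29/180·τ³=981/160

  seg 0: a=4 b=107/60 c=0 d=-29/180
  seg 1: a=5 b=-77/30 c=-29/20 d=29/120
S(3/2) = 981/160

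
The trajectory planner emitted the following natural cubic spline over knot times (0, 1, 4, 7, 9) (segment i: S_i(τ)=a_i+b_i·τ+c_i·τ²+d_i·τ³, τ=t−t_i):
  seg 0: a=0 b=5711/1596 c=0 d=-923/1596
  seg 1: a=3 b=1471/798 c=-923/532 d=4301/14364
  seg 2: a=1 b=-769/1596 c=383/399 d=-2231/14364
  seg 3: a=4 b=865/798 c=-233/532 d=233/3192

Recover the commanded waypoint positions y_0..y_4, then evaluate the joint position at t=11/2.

y_0=0 y_1=3 y_2=1 y_3=4 y_4=5
S(11/2) = 1163/608

y_0 = S_0(0) = a_0 = 0
y_1 = S_1(0) = a_1 = 3
y_2 = S_2(0) = a_2 = 1
y_3 = S_3(0) = a_3 = 4
y_4 = S_3(2) = 5
t_q=11/2 is in segment 2 (τ=3/2); S_2(τ)=1163/608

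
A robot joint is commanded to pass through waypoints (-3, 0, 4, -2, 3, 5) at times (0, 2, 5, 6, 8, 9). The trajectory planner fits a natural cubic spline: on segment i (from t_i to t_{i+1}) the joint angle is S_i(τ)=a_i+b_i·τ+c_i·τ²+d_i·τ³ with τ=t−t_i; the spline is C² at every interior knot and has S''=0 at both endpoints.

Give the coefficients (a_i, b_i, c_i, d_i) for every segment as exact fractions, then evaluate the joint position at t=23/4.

  seg 0: a=-3 b=1261/1659 c=0 d=2455/13272
  seg 1: a=0 b=9887/3318 c=2455/2212 d=-1223/2212
  seg 2: a=4 b=-35099/6636 c=-2138/553 d=20939/6636
  seg 3: a=-2 b=-11797/3318 c=12387/2212 d=-17069/13272
  seg 4: a=3 b=5659/1659 c=-2341/1106 d=2341/3318
S(23/4) = -114733/141568

Δ: Δ0=3/2, Δ1=4/3, Δ2=-6, Δ3=5/2, Δ4=2
row 1: diag=10, rhs=-1; c'=3/10, d'=-1/10
row 2: denom=8−3·3/10=71/10; d'=(-44−3·-1/10)/(71/10)=-437/71
row 3: denom=6−1·10/71=416/71; d'=(51−1·-437/71)/(416/71)=2029/208
row 4: denom=6−2·71/208=553/104; d'=(-3−2·2029/208)/(553/104)=-2341/553
back: M4=-2341/553
back: M3=2029/208−71/208·-2341/553=12387/1106
back: M2=-437/71−10/71·12387/1106=-4276/553
back: M1=-1/10−3/10·-4276/553=2455/1106
M: M0=0, M1=2455/1106, M2=-4276/553, M3=12387/1106, M4=-2341/553, M5=0
seg 0: a=-3, c=M0/2=0, d=(M1−M0)/(6·2)=2455/13272, b=Δ0−h0·(2M0+M1)/6=1261/1659
seg 1: a=0, c=M1/2=2455/2212, d=(M2−M1)/(6·3)=-1223/2212, b=Δ1−h1·(2M1+M2)/6=9887/3318
seg 2: a=4, c=M2/2=-2138/553, d=(M3−M2)/(6·1)=20939/6636, b=Δ2−h2·(2M2+M3)/6=-35099/6636
seg 3: a=-2, c=M3/2=12387/2212, d=(M4−M3)/(6·2)=-17069/13272, b=Δ3−h3·(2M3+M4)/6=-11797/3318
seg 4: a=3, c=M4/2=-2341/1106, d=(M5−M4)/(6·1)=2341/3318, b=Δ4−h4·(2M4+M5)/6=5659/1659
t_q=23/4 → seg 2, τ=3/4; S=4+-35099/6636·τ+-2138/553·τ²+20939/6636·τ³=-114733/141568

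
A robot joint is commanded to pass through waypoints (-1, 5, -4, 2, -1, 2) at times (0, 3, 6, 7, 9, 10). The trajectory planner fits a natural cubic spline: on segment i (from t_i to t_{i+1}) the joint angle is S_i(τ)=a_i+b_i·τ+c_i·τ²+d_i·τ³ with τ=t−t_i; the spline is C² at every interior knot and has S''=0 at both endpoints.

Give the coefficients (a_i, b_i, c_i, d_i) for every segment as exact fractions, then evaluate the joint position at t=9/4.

Δ: Δ0=2, Δ1=-3, Δ2=6, Δ3=-3/2, Δ4=3
row 1: diag=12, rhs=-30; c'=1/4, d'=-5/2
row 2: denom=8−3·1/4=29/4; d'=(54−3·-5/2)/(29/4)=246/29
row 3: denom=6−1·4/29=170/29; d'=(-45−1·246/29)/(170/29)=-1551/170
row 4: denom=6−2·29/85=452/85; d'=(27−2·-1551/170)/(452/85)=1923/226
back: M4=1923/226
back: M3=-1551/170−29/85·1923/226=-1359/113
back: M2=246/29−4/29·-1359/113=1146/113
back: M1=-5/2−1/4·1146/113=-569/113
M: M0=0, M1=-569/113, M2=1146/113, M3=-1359/113, M4=1923/226, M5=0
seg 0: a=-1, c=M0/2=0, d=(M1−M0)/(6·3)=-569/2034, b=Δ0−h0·(2M0+M1)/6=1021/226
seg 1: a=5, c=M1/2=-569/226, d=(M2−M1)/(6·3)=1715/2034, b=Δ1−h1·(2M1+M2)/6=-343/113
seg 2: a=-4, c=M2/2=573/113, d=(M3−M2)/(6·1)=-835/226, b=Δ2−h2·(2M2+M3)/6=1045/226
seg 3: a=2, c=M3/2=-1359/226, d=(M4−M3)/(6·2)=1547/904, b=Δ3−h3·(2M3+M4)/6=416/113
seg 4: a=-1, c=M4/2=1923/452, d=(M5−M4)/(6·1)=-641/452, b=Δ4−h4·(2M4+M5)/6=37/226
t_q=9/4 → seg 0, τ=9/4; S=-1+1021/226·τ+0·τ²+-569/2034·τ³=86471/14464

  seg 0: a=-1 b=1021/226 c=0 d=-569/2034
  seg 1: a=5 b=-343/113 c=-569/226 d=1715/2034
  seg 2: a=-4 b=1045/226 c=573/113 d=-835/226
  seg 3: a=2 b=416/113 c=-1359/226 d=1547/904
  seg 4: a=-1 b=37/226 c=1923/452 d=-641/452
S(9/4) = 86471/14464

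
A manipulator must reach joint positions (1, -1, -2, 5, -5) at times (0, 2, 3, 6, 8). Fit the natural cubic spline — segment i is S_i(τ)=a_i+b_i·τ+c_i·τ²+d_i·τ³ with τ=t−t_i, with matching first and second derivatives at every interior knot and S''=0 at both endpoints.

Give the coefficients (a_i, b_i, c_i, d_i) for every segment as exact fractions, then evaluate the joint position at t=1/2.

  seg 0: a=1 b=-229/312 c=0 d=-83/1248
  seg 1: a=-1 b=-239/156 c=-83/208 d=581/624
  seg 2: a=-2 b=289/624 c=249/104 d=-85/144
  seg 3: a=5 b=-173/156 c=-607/208 d=607/1248
S(1/2) = 2079/3328

Δ: Δ0=-1, Δ1=-1, Δ2=7/3, Δ3=-5
row 1: diag=6, rhs=0; c'=1/6, d'=0
row 2: denom=8−1·1/6=47/6; d'=(20−1·0)/(47/6)=120/47
row 3: denom=10−3·18/47=416/47; d'=(-44−3·120/47)/(416/47)=-607/104
back: M3=-607/104
back: M2=120/47−18/47·-607/104=249/52
back: M1=0−1/6·249/52=-83/104
M: M0=0, M1=-83/104, M2=249/52, M3=-607/104, M4=0
seg 0: a=1, c=M0/2=0, d=(M1−M0)/(6·2)=-83/1248, b=Δ0−h0·(2M0+M1)/6=-229/312
seg 1: a=-1, c=M1/2=-83/208, d=(M2−M1)/(6·1)=581/624, b=Δ1−h1·(2M1+M2)/6=-239/156
seg 2: a=-2, c=M2/2=249/104, d=(M3−M2)/(6·3)=-85/144, b=Δ2−h2·(2M2+M3)/6=289/624
seg 3: a=5, c=M3/2=-607/208, d=(M4−M3)/(6·2)=607/1248, b=Δ3−h3·(2M3+M4)/6=-173/156
t_q=1/2 → seg 0, τ=1/2; S=1+-229/312·τ+0·τ²+-83/1248·τ³=2079/3328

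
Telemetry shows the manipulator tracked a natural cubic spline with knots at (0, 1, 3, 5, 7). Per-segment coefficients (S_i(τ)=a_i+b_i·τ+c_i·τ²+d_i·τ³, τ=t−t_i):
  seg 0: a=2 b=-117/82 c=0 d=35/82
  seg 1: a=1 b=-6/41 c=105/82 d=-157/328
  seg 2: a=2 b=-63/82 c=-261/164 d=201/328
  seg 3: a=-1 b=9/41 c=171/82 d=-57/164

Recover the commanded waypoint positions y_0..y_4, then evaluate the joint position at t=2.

y_0 = S_0(0) = a_0 = 2
y_1 = S_1(0) = a_1 = 1
y_2 = S_2(0) = a_2 = 2
y_3 = S_3(0) = a_3 = -1
y_4 = S_3(2) = 5
t_q=2 is in segment 1 (τ=1); S_1(τ)=543/328

y_0=2 y_1=1 y_2=2 y_3=-1 y_4=5
S(2) = 543/328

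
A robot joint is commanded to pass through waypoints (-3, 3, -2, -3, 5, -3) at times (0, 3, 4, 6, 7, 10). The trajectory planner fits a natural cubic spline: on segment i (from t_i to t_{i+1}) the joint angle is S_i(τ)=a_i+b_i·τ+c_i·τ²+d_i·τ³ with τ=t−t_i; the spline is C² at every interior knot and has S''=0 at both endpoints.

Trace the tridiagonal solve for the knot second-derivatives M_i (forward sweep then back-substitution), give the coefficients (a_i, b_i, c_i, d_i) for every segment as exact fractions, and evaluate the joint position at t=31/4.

  seg 0: a=-3 b=18637/3906 c=0 d=-10825/35154
  seg 1: a=3 b=-6919/1953 c=-10825/3906 d=1711/1302
  seg 2: a=-2 b=-20089/3906 c=2287/1953 d=107/186
  seg 3: a=-3 b=25171/3906 c=9028/1953 d=-1331/434
  seg 4: a=5 b=12673/1953 c=-17881/3906 d=17881/35154
S(31/4) = 29785/3968

Δ: Δ0=2, Δ1=-5, Δ2=-1/2, Δ3=8, Δ4=-8/3
row 1: diag=8, rhs=-42; c'=1/8, d'=-21/4
row 2: denom=6−1·1/8=47/8; d'=(27−1·-21/4)/(47/8)=258/47
row 3: denom=6−2·16/47=250/47; d'=(51−2·258/47)/(250/47)=1881/250
row 4: denom=8−1·47/250=1953/250; d'=(-64−1·1881/250)/(1953/250)=-17881/1953
back: M4=-17881/1953
back: M3=1881/250−47/250·-17881/1953=18056/1953
back: M2=258/47−16/47·18056/1953=4574/1953
back: M1=-21/4−1/8·4574/1953=-10825/1953
M: M0=0, M1=-10825/1953, M2=4574/1953, M3=18056/1953, M4=-17881/1953, M5=0
seg 0: a=-3, c=M0/2=0, d=(M1−M0)/(6·3)=-10825/35154, b=Δ0−h0·(2M0+M1)/6=18637/3906
seg 1: a=3, c=M1/2=-10825/3906, d=(M2−M1)/(6·1)=1711/1302, b=Δ1−h1·(2M1+M2)/6=-6919/1953
seg 2: a=-2, c=M2/2=2287/1953, d=(M3−M2)/(6·2)=107/186, b=Δ2−h2·(2M2+M3)/6=-20089/3906
seg 3: a=-3, c=M3/2=9028/1953, d=(M4−M3)/(6·1)=-1331/434, b=Δ3−h3·(2M3+M4)/6=25171/3906
seg 4: a=5, c=M4/2=-17881/3906, d=(M5−M4)/(6·3)=17881/35154, b=Δ4−h4·(2M4+M5)/6=12673/1953
t_q=31/4 → seg 4, τ=3/4; S=5+12673/1953·τ+-17881/3906·τ²+17881/35154·τ³=29785/3968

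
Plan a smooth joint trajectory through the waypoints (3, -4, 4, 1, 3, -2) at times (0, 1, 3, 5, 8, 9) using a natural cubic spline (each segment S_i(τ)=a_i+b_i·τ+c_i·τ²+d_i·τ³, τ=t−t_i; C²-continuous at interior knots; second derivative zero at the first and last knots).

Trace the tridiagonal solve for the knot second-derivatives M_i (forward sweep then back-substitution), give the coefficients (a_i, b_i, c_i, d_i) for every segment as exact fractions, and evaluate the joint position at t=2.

Δ: Δ0=-7, Δ1=4, Δ2=-3/2, Δ3=2/3, Δ4=-5
row 1: diag=6, rhs=66; c'=1/3, d'=11
row 2: denom=8−2·1/3=22/3; d'=(-33−2·11)/(22/3)=-15/2
row 3: denom=10−2·3/11=104/11; d'=(13−2·-15/2)/(104/11)=77/26
row 4: denom=8−3·33/104=733/104; d'=(-34−3·77/26)/(733/104)=-4460/733
back: M4=-4460/733
back: M3=77/26−33/104·-4460/733=3586/733
back: M2=-15/2−3/11·3586/733=-12951/1466
back: M1=11−1/3·-12951/1466=20443/1466
M: M0=0, M1=20443/1466, M2=-12951/1466, M3=3586/733, M4=-4460/733, M5=0
seg 0: a=3, c=M0/2=0, d=(M1−M0)/(6·1)=20443/8796, b=Δ0−h0·(2M0+M1)/6=-82015/8796
seg 1: a=-4, c=M1/2=20443/2932, d=(M2−M1)/(6·2)=-16697/8796, b=Δ1−h1·(2M1+M2)/6=-10343/4398
seg 2: a=4, c=M2/2=-12951/2932, d=(M3−M2)/(6·2)=20123/17592, b=Δ2−h2·(2M2+M3)/6=12133/4398
seg 3: a=1, c=M3/2=1793/733, d=(M4−M3)/(6·3)=-447/733, b=Δ3−h3·(2M3+M4)/6=-2602/2199
seg 4: a=3, c=M4/2=-2230/733, d=(M5−M4)/(6·1)=2230/2199, b=Δ4−h4·(2M4+M5)/6=-6535/2199
t_q=2 → seg 1, τ=1; S=-4+-10343/4398·τ+20443/2932·τ²+-16697/8796·τ³=-1873/1466

  seg 0: a=3 b=-82015/8796 c=0 d=20443/8796
  seg 1: a=-4 b=-10343/4398 c=20443/2932 d=-16697/8796
  seg 2: a=4 b=12133/4398 c=-12951/2932 d=20123/17592
  seg 3: a=1 b=-2602/2199 c=1793/733 d=-447/733
  seg 4: a=3 b=-6535/2199 c=-2230/733 d=2230/2199
S(2) = -1873/1466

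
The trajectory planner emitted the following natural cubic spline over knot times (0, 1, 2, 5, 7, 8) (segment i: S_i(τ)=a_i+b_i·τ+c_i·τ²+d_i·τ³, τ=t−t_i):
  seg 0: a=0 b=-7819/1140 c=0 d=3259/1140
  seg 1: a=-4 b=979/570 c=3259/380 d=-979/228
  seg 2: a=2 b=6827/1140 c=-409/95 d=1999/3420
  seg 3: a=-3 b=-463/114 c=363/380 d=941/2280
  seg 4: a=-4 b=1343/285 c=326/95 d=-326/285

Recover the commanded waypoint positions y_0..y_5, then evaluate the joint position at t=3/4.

y_0 = S_0(0) = a_0 = 0
y_1 = S_1(0) = a_1 = -4
y_2 = S_2(0) = a_2 = 2
y_3 = S_3(0) = a_3 = -3
y_4 = S_4(0) = a_4 = -4
y_5 = S_4(1) = 3
t_q=3/4 is in segment 0 (τ=3/4); S_0(τ)=-95773/24320

y_0=0 y_1=-4 y_2=2 y_3=-3 y_4=-4 y_5=3
S(3/4) = -95773/24320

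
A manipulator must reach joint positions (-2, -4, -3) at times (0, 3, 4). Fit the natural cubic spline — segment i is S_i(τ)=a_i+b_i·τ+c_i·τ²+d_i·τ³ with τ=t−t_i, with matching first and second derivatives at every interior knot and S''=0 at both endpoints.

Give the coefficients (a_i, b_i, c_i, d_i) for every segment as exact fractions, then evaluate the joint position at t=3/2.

  seg 0: a=-2 b=-31/24 c=0 d=5/72
  seg 1: a=-4 b=7/12 c=5/8 d=-5/24
S(3/2) = -237/64

Δ: Δ0=-2/3, Δ1=1
row 1: diag=8, rhs=10; c'=1/8, d'=5/4
back: M1=5/4
M: M0=0, M1=5/4, M2=0
seg 0: a=-2, c=M0/2=0, d=(M1−M0)/(6·3)=5/72, b=Δ0−h0·(2M0+M1)/6=-31/24
seg 1: a=-4, c=M1/2=5/8, d=(M2−M1)/(6·1)=-5/24, b=Δ1−h1·(2M1+M2)/6=7/12
t_q=3/2 → seg 0, τ=3/2; S=-2+-31/24·τ+0·τ²+5/72·τ³=-237/64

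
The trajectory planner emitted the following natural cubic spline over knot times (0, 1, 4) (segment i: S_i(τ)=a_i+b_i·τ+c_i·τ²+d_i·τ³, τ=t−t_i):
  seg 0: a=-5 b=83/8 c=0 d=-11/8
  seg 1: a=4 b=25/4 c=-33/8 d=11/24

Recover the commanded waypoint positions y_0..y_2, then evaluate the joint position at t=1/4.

y_0=-5 y_1=4 y_2=-2
S(1/4) = -1243/512

y_0 = S_0(0) = a_0 = -5
y_1 = S_1(0) = a_1 = 4
y_2 = S_1(3) = -2
t_q=1/4 is in segment 0 (τ=1/4); S_0(τ)=-1243/512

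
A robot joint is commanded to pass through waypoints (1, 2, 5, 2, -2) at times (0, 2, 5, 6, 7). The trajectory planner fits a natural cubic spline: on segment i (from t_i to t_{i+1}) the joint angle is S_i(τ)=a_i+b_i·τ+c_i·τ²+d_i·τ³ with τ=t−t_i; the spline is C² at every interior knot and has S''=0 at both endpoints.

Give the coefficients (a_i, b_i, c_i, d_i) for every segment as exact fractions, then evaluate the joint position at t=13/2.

  seg 0: a=1 b=8/137 c=0 d=121/1096
  seg 1: a=2 b=379/274 c=363/548 d=-433/1644
  seg 2: a=5 b=-961/548 c=-234/137 d=253/548
  seg 3: a=2 b=-1037/274 c=-177/548 d=59/548
S(13/2) = 177/4384

Δ: Δ0=1/2, Δ1=1, Δ2=-3, Δ3=-4
row 1: diag=10, rhs=3; c'=3/10, d'=3/10
row 2: denom=8−3·3/10=71/10; d'=(-24−3·3/10)/(71/10)=-249/71
row 3: denom=4−1·10/71=274/71; d'=(-6−1·-249/71)/(274/71)=-177/274
back: M3=-177/274
back: M2=-249/71−10/71·-177/274=-468/137
back: M1=3/10−3/10·-468/137=363/274
M: M0=0, M1=363/274, M2=-468/137, M3=-177/274, M4=0
seg 0: a=1, c=M0/2=0, d=(M1−M0)/(6·2)=121/1096, b=Δ0−h0·(2M0+M1)/6=8/137
seg 1: a=2, c=M1/2=363/548, d=(M2−M1)/(6·3)=-433/1644, b=Δ1−h1·(2M1+M2)/6=379/274
seg 2: a=5, c=M2/2=-234/137, d=(M3−M2)/(6·1)=253/548, b=Δ2−h2·(2M2+M3)/6=-961/548
seg 3: a=2, c=M3/2=-177/548, d=(M4−M3)/(6·1)=59/548, b=Δ3−h3·(2M3+M4)/6=-1037/274
t_q=13/2 → seg 3, τ=1/2; S=2+-1037/274·τ+-177/548·τ²+59/548·τ³=177/4384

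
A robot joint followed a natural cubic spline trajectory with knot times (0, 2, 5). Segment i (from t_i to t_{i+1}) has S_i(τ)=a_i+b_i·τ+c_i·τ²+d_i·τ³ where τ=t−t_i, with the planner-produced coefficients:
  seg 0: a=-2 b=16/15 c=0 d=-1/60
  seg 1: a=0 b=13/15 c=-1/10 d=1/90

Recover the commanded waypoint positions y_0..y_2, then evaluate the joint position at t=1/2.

y_0=-2 y_1=0 y_2=2
S(1/2) = -47/32

y_0 = S_0(0) = a_0 = -2
y_1 = S_1(0) = a_1 = 0
y_2 = S_1(3) = 2
t_q=1/2 is in segment 0 (τ=1/2); S_0(τ)=-47/32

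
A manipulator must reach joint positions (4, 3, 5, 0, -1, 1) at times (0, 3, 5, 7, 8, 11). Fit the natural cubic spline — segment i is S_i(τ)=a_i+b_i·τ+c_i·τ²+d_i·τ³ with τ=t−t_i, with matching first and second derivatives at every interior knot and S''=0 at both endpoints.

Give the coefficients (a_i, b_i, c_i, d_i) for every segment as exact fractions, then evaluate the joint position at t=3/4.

Δ: Δ0=-1/3, Δ1=1, Δ2=-5/2, Δ3=-1, Δ4=2/3
row 1: diag=10, rhs=8; c'=1/5, d'=4/5
row 2: denom=8−2·1/5=38/5; d'=(-21−2·4/5)/(38/5)=-113/38
row 3: denom=6−2·5/19=104/19; d'=(9−2·-113/38)/(104/19)=71/26
row 4: denom=8−1·19/104=813/104; d'=(10−1·71/26)/(813/104)=252/271
back: M4=252/271
back: M3=71/26−19/104·252/271=694/271
back: M2=-113/38−5/19·694/271=-1977/542
back: M1=4/5−1/5·-1977/542=829/542
M: M0=0, M1=829/542, M2=-1977/542, M3=694/271, M4=252/271, M5=0
seg 0: a=4, c=M0/2=0, d=(M1−M0)/(6·3)=829/9756, b=Δ0−h0·(2M0+M1)/6=-3571/3252
seg 1: a=3, c=M1/2=829/1084, d=(M2−M1)/(6·2)=-1403/3252, b=Δ1−h1·(2M1+M2)/6=1945/1626
seg 2: a=5, c=M2/2=-1977/1084, d=(M3−M2)/(6·2)=3365/6504, b=Δ2−h2·(2M2+M3)/6=-1499/1626
seg 3: a=0, c=M3/2=347/271, d=(M4−M3)/(6·1)=-221/813, b=Δ3−h3·(2M3+M4)/6=-1633/813
seg 4: a=-1, c=M4/2=126/271, d=(M5−M4)/(6·3)=-14/271, b=Δ4−h4·(2M4+M5)/6=-214/813
t_q=3/4 → seg 0, τ=3/4; S=4+-3571/3252·τ+0·τ²+829/9756·τ³=222855/69376

  seg 0: a=4 b=-3571/3252 c=0 d=829/9756
  seg 1: a=3 b=1945/1626 c=829/1084 d=-1403/3252
  seg 2: a=5 b=-1499/1626 c=-1977/1084 d=3365/6504
  seg 3: a=0 b=-1633/813 c=347/271 d=-221/813
  seg 4: a=-1 b=-214/813 c=126/271 d=-14/271
S(3/4) = 222855/69376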